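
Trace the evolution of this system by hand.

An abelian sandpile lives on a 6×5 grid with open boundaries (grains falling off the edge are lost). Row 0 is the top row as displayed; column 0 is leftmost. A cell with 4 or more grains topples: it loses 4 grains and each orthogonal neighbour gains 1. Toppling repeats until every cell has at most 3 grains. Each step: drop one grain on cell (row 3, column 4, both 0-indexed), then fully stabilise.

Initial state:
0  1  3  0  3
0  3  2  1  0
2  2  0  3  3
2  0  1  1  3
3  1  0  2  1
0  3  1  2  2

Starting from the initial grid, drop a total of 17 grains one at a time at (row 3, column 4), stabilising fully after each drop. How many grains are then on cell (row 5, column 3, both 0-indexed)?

step 0: 0  1  3  0  3
0  3  2  1  0
2  2  0  3  3
2  0  1  1  3
3  1  0  2  1
0  3  1  2  2
step 1: 0  1  3  0  3
0  3  2  2  1
2  2  1  0  1
2  0  1  3  1
3  1  0  2  2
0  3  1  2  2
step 2: 0  1  3  0  3
0  3  2  2  1
2  2  1  0  1
2  0  1  3  2
3  1  0  2  2
0  3  1  2  2
step 3: 0  1  3  0  3
0  3  2  2  1
2  2  1  0  1
2  0  1  3  3
3  1  0  2  2
0  3  1  2  2
step 4: 0  1  3  0  3
0  3  2  2  1
2  2  1  1  2
2  0  2  0  1
3  1  0  3  3
0  3  1  2  2
step 5: 0  1  3  0  3
0  3  2  2  1
2  2  1  1  2
2  0  2  0  2
3  1  0  3  3
0  3  1  2  2
step 6: 0  1  3  0  3
0  3  2  2  1
2  2  1  1  2
2  0  2  0  3
3  1  0  3  3
0  3  1  2  2
step 7: 0  1  3  0  3
0  3  2  2  1
2  2  1  1  3
2  0  2  2  1
3  1  1  0  1
0  3  1  3  3
step 8: 0  1  3  0  3
0  3  2  2  1
2  2  1  1  3
2  0  2  2  2
3  1  1  0  1
0  3  1  3  3
step 9: 0  1  3  0  3
0  3  2  2  1
2  2  1  1  3
2  0  2  2  3
3  1  1  0  1
0  3  1  3  3
step 10: 0  1  3  0  3
0  3  2  2  2
2  2  1  2  0
2  0  2  3  1
3  1  1  0  2
0  3  1  3  3
step 11: 0  1  3  0  3
0  3  2  2  2
2  2  1  2  0
2  0  2  3  2
3  1  1  0  2
0  3  1  3  3
step 12: 0  1  3  0  3
0  3  2  2  2
2  2  1  2  0
2  0  2  3  3
3  1  1  0  2
0  3  1  3  3
step 13: 0  1  3  0  3
0  3  2  2  2
2  2  1  3  1
2  0  3  0  1
3  1  1  1  3
0  3  1  3  3
step 14: 0  1  3  0  3
0  3  2  2  2
2  2  1  3  1
2  0  3  0  2
3  1  1  1  3
0  3  1  3  3
step 15: 0  1  3  0  3
0  3  2  2  2
2  2  1  3  1
2  0  3  0  3
3  1  1  1  3
0  3  1  3  3
step 16: 0  1  3  0  3
0  3  2  2  2
2  2  1  3  2
2  0  3  1  1
3  1  1  3  1
0  3  2  0  1
step 17: 0  1  3  0  3
0  3  2  2  2
2  2  1  3  2
2  0  3  1  2
3  1  1  3  1
0  3  2  0  1

0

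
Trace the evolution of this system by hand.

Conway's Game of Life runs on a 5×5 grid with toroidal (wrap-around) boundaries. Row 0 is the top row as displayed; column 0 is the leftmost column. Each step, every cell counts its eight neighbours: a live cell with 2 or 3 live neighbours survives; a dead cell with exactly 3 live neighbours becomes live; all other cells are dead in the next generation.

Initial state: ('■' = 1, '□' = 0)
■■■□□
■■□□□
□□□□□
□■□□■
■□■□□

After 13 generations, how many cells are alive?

k=0  ■■■□□
■■□□□
□□□□□
□■□□■
■□■□□
k=1  □□■□■
■□■□□
□■□□□
■■□□□
□□■■■
k=2  ■□■□■
■□■■□
□□■□□
■■□■■
□□■□■
k=3  ■□■□□
■□■□□
□□□□□
■■□□■
□□■□□
k=4  □□■■□
□□□□□
□□□□■
■■□□□
□□■■■
k=5  □□■□■
□□□■□
■□□□□
■■■□□
■□□□■
k=6  ■□□□■
□□□■■
■□■□■
□□□□□
□□■□■
k=7  ■□□□□
□■□□□
■□□□■
■■□□■
■□□■■
k=8  ■■□□□
□■□□■
□□□□■
□■□□□
□□□■□
k=9  ■■■□■
□■□□■
□□□□□
□□□□□
■■■□□
k=10  □□□□■
□■■■■
□□□□□
□■□□□
□□■■■
k=11  □■□□□
■□■■■
■■□■□
□□■■□
■□■■■
k=12  □□□□□
□□□■□
■□□□□
□□□□□
■□□□■
k=13  □□□□■
□□□□□
□□□□□
■□□□■
□□□□□

3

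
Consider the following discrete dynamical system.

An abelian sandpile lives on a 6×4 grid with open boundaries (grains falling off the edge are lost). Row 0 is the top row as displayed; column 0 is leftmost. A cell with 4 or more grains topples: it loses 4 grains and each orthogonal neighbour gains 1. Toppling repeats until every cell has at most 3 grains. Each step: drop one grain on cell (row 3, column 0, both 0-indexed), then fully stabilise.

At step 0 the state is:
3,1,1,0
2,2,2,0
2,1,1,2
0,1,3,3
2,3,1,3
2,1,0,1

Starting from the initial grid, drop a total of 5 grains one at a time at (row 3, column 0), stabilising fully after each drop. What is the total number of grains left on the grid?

t=0: 3,1,1,0
2,2,2,0
2,1,1,2
0,1,3,3
2,3,1,3
2,1,0,1
t=1: 3,1,1,0
2,2,2,0
2,1,1,2
1,1,3,3
2,3,1,3
2,1,0,1
t=2: 3,1,1,0
2,2,2,0
2,1,1,2
2,1,3,3
2,3,1,3
2,1,0,1
t=3: 3,1,1,0
2,2,2,0
2,1,1,2
3,1,3,3
2,3,1,3
2,1,0,1
t=4: 3,1,1,0
2,2,2,0
3,1,1,2
0,2,3,3
3,3,1,3
2,1,0,1
t=5: 3,1,1,0
2,2,2,0
3,1,1,2
1,2,3,3
3,3,1,3
2,1,0,1

41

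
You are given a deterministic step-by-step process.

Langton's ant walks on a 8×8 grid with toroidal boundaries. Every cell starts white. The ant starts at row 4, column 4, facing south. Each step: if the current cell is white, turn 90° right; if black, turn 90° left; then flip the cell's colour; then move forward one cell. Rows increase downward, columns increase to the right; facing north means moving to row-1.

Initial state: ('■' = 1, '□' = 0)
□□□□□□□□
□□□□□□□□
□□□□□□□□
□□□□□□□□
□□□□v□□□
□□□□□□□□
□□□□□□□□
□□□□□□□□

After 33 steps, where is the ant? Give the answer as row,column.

2,5

t=0: □□□□□□□□
□□□□□□□□
□□□□□□□□
□□□□□□□□
□□□□v□□□
□□□□□□□□
□□□□□□□□
□□□□□□□□
t=1: □□□□□□□□
□□□□□□□□
□□□□□□□□
□□□□□□□□
□□□<■□□□
□□□□□□□□
□□□□□□□□
□□□□□□□□
t=2: □□□□□□□□
□□□□□□□□
□□□□□□□□
□□□^□□□□
□□□■■□□□
□□□□□□□□
□□□□□□□□
□□□□□□□□
t=3: □□□□□□□□
□□□□□□□□
□□□□□□□□
□□□■>□□□
□□□■■□□□
□□□□□□□□
□□□□□□□□
□□□□□□□□
t=4: □□□□□□□□
□□□□□□□□
□□□□□□□□
□□□■■□□□
□□□■v□□□
□□□□□□□□
□□□□□□□□
□□□□□□□□
t=5: □□□□□□□□
□□□□□□□□
□□□□□□□□
□□□■■□□□
□□□■□>□□
□□□□□□□□
□□□□□□□□
□□□□□□□□
t=6: □□□□□□□□
□□□□□□□□
□□□□□□□□
□□□■■□□□
□□□■□■□□
□□□□□v□□
□□□□□□□□
□□□□□□□□
t=7: □□□□□□□□
□□□□□□□□
□□□□□□□□
□□□■■□□□
□□□■□■□□
□□□□<■□□
□□□□□□□□
□□□□□□□□
t=8: □□□□□□□□
□□□□□□□□
□□□□□□□□
□□□■■□□□
□□□■^■□□
□□□□■■□□
□□□□□□□□
□□□□□□□□
t=9: □□□□□□□□
□□□□□□□□
□□□□□□□□
□□□■■□□□
□□□■■>□□
□□□□■■□□
□□□□□□□□
□□□□□□□□
t=10: □□□□□□□□
□□□□□□□□
□□□□□□□□
□□□■■^□□
□□□■■□□□
□□□□■■□□
□□□□□□□□
□□□□□□□□
t=11: □□□□□□□□
□□□□□□□□
□□□□□□□□
□□□■■■>□
□□□■■□□□
□□□□■■□□
□□□□□□□□
□□□□□□□□
t=12: □□□□□□□□
□□□□□□□□
□□□□□□□□
□□□■■■■□
□□□■■□v□
□□□□■■□□
□□□□□□□□
□□□□□□□□
t=13: □□□□□□□□
□□□□□□□□
□□□□□□□□
□□□■■■■□
□□□■■<■□
□□□□■■□□
□□□□□□□□
□□□□□□□□
t=14: □□□□□□□□
□□□□□□□□
□□□□□□□□
□□□■■^■□
□□□■■■■□
□□□□■■□□
□□□□□□□□
□□□□□□□□
t=15: □□□□□□□□
□□□□□□□□
□□□□□□□□
□□□■<□■□
□□□■■■■□
□□□□■■□□
□□□□□□□□
□□□□□□□□
t=16: □□□□□□□□
□□□□□□□□
□□□□□□□□
□□□■□□■□
□□□■v■■□
□□□□■■□□
□□□□□□□□
□□□□□□□□
t=17: □□□□□□□□
□□□□□□□□
□□□□□□□□
□□□■□□■□
□□□■□>■□
□□□□■■□□
□□□□□□□□
□□□□□□□□
t=18: □□□□□□□□
□□□□□□□□
□□□□□□□□
□□□■□^■□
□□□■□□■□
□□□□■■□□
□□□□□□□□
□□□□□□□□
t=19: □□□□□□□□
□□□□□□□□
□□□□□□□□
□□□■□■>□
□□□■□□■□
□□□□■■□□
□□□□□□□□
□□□□□□□□
t=20: □□□□□□□□
□□□□□□□□
□□□□□□^□
□□□■□■□□
□□□■□□■□
□□□□■■□□
□□□□□□□□
□□□□□□□□
t=21: □□□□□□□□
□□□□□□□□
□□□□□□■>
□□□■□■□□
□□□■□□■□
□□□□■■□□
□□□□□□□□
□□□□□□□□
t=22: □□□□□□□□
□□□□□□□□
□□□□□□■■
□□□■□■□v
□□□■□□■□
□□□□■■□□
□□□□□□□□
□□□□□□□□
t=23: □□□□□□□□
□□□□□□□□
□□□□□□■■
□□□■□■<■
□□□■□□■□
□□□□■■□□
□□□□□□□□
□□□□□□□□
t=24: □□□□□□□□
□□□□□□□□
□□□□□□^■
□□□■□■■■
□□□■□□■□
□□□□■■□□
□□□□□□□□
□□□□□□□□
t=25: □□□□□□□□
□□□□□□□□
□□□□□<□■
□□□■□■■■
□□□■□□■□
□□□□■■□□
□□□□□□□□
□□□□□□□□
t=26: □□□□□□□□
□□□□□^□□
□□□□□■□■
□□□■□■■■
□□□■□□■□
□□□□■■□□
□□□□□□□□
□□□□□□□□
t=27: □□□□□□□□
□□□□□■>□
□□□□□■□■
□□□■□■■■
□□□■□□■□
□□□□■■□□
□□□□□□□□
□□□□□□□□
t=28: □□□□□□□□
□□□□□■■□
□□□□□■v■
□□□■□■■■
□□□■□□■□
□□□□■■□□
□□□□□□□□
□□□□□□□□
t=29: □□□□□□□□
□□□□□■■□
□□□□□<■■
□□□■□■■■
□□□■□□■□
□□□□■■□□
□□□□□□□□
□□□□□□□□
t=30: □□□□□□□□
□□□□□■■□
□□□□□□■■
□□□■□v■■
□□□■□□■□
□□□□■■□□
□□□□□□□□
□□□□□□□□
t=31: □□□□□□□□
□□□□□■■□
□□□□□□■■
□□□■□□>■
□□□■□□■□
□□□□■■□□
□□□□□□□□
□□□□□□□□
t=32: □□□□□□□□
□□□□□■■□
□□□□□□^■
□□□■□□□■
□□□■□□■□
□□□□■■□□
□□□□□□□□
□□□□□□□□
t=33: □□□□□□□□
□□□□□■■□
□□□□□<□■
□□□■□□□■
□□□■□□■□
□□□□■■□□
□□□□□□□□
□□□□□□□□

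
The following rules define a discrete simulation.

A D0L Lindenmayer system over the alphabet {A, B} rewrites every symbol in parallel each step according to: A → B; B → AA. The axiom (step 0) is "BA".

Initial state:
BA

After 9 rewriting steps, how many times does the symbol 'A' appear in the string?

0) BA
1) AAB
2) BBAA
3) AAAABB
4) BBBBAAAA
5) AAAAAAAABBBB
6) BBBBBBBBAAAAAAAA
7) AAAAAAAAAAAAAAAABBBBBBBB
8) BBBBBBBBBBBBBBBBAAAAAAAAAAAAAAAA
9) AAAAAAAAAAAAAAAAAAAAAAAAAAAAAAAABBBBBBBBBBBBBBBB

32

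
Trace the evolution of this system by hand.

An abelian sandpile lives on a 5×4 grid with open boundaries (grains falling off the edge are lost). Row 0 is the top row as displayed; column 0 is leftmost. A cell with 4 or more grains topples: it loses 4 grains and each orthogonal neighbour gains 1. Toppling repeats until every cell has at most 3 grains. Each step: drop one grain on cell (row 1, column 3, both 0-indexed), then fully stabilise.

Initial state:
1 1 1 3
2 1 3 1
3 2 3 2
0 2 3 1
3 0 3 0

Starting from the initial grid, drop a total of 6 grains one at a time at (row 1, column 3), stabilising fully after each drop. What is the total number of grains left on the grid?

35

[0] 1 1 1 3
2 1 3 1
3 2 3 2
0 2 3 1
3 0 3 0
[1] 1 1 1 3
2 1 3 2
3 2 3 2
0 2 3 1
3 0 3 0
[2] 1 1 1 3
2 1 3 3
3 2 3 2
0 2 3 1
3 0 3 0
[3] 1 1 3 0
2 2 1 3
3 3 2 0
0 3 1 3
3 1 0 1
[4] 1 1 3 1
2 2 2 0
3 3 2 1
0 3 1 3
3 1 0 1
[5] 1 1 3 1
2 2 2 1
3 3 2 1
0 3 1 3
3 1 0 1
[6] 1 1 3 1
2 2 2 2
3 3 2 1
0 3 1 3
3 1 0 1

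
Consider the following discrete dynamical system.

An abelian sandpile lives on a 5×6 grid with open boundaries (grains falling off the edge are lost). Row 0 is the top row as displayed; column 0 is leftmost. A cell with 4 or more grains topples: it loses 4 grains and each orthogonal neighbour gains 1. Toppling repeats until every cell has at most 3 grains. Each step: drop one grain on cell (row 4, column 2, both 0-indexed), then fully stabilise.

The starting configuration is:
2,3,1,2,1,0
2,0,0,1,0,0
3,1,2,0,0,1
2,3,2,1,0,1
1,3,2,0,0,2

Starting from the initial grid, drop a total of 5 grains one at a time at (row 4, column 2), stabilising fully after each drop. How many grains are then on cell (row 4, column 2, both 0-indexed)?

1

0) 2,3,1,2,1,0
2,0,0,1,0,0
3,1,2,0,0,1
2,3,2,1,0,1
1,3,2,0,0,2
1) 2,3,1,2,1,0
2,0,0,1,0,0
3,1,2,0,0,1
2,3,2,1,0,1
1,3,3,0,0,2
2) 2,3,1,2,1,0
2,0,0,1,0,0
3,2,3,0,0,1
3,1,0,2,0,1
2,1,2,1,0,2
3) 2,3,1,2,1,0
2,0,0,1,0,0
3,2,3,0,0,1
3,1,0,2,0,1
2,1,3,1,0,2
4) 2,3,1,2,1,0
2,0,0,1,0,0
3,2,3,0,0,1
3,1,1,2,0,1
2,2,0,2,0,2
5) 2,3,1,2,1,0
2,0,0,1,0,0
3,2,3,0,0,1
3,1,1,2,0,1
2,2,1,2,0,2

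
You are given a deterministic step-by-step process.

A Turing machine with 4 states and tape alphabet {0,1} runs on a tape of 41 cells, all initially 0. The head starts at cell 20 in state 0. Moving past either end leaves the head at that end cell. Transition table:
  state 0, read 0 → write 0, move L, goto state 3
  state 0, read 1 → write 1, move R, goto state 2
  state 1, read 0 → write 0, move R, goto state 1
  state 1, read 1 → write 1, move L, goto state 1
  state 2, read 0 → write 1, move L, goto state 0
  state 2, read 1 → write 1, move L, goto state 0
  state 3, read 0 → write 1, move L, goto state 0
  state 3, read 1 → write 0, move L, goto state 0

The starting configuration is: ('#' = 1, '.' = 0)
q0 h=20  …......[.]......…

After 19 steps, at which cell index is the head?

1

0) q0 h=20  …......[.]......…
1) q3 h=19  …......[.]......…
2) q0 h=18  …......[.]#.....…
3) q3 h=17  …......[.].#....…
4) q0 h=16  …......[.]#.#...…
5) q3 h=15  …......[.].#.#..…
6) q0 h=14  …......[.]#.#.#.…
7) q3 h=13  …......[.].#.#.#…
8) q0 h=12  …......[.]#.#.#.…
9) q3 h=11  …......[.].#.#.#…
10) q0 h=10  …......[.]#.#.#.…
11) q3 h= 9  …......[.].#.#.#…
12) q0 h= 8  …......[.]#.#.#.…
13) q3 h= 7  …......[.].#.#.#…
14) q0 h= 6  |......[.]#.#.#.…
15) q3 h= 5  |.....[.].#.#.#…
16) q0 h= 4  |....[.]#.#.#.…
17) q3 h= 3  |...[.].#.#.#…
18) q0 h= 2  |..[.]#.#.#.…
19) q3 h= 1  |.[.].#.#.#…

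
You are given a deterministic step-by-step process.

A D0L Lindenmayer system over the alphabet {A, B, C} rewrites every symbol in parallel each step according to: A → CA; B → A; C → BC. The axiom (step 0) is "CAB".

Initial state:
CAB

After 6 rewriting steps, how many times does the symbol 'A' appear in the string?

28

gen 0: CAB
gen 1: BCCAA
gen 2: ABCBCCACA
gen 3: CAABCABCBCCABCCA
gen 4: BCCACAABCCAABCABCBCCAABCBCCA
gen 5: ABCBCCABCCACAABCBCCACAABCCAABCABCBCCACAABCABCBCCA
gen 6: CAABCABCBCCAABCBCCABCCACAABCABCBCCABCCACAABCBCCACAABCCAABCABCBCCABCCACAABCCAABCABCBCCA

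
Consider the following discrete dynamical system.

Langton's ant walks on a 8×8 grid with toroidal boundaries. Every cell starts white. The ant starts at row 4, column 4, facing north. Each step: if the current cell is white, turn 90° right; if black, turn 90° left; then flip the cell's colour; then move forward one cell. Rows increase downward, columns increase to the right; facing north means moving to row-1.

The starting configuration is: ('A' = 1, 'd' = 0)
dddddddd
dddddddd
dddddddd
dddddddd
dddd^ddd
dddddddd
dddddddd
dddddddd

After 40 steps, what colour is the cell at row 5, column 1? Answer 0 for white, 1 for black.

0) dddddddd
dddddddd
dddddddd
dddddddd
dddd^ddd
dddddddd
dddddddd
dddddddd
1) dddddddd
dddddddd
dddddddd
dddddddd
ddddA>dd
dddddddd
dddddddd
dddddddd
2) dddddddd
dddddddd
dddddddd
dddddddd
ddddAAdd
dddddvdd
dddddddd
dddddddd
3) dddddddd
dddddddd
dddddddd
dddddddd
ddddAAdd
dddd<Add
dddddddd
dddddddd
4) dddddddd
dddddddd
dddddddd
dddddddd
dddd^Add
ddddAAdd
dddddddd
dddddddd
5) dddddddd
dddddddd
dddddddd
dddddddd
ddd<dAdd
ddddAAdd
dddddddd
dddddddd
6) dddddddd
dddddddd
dddddddd
ddd^dddd
dddAdAdd
ddddAAdd
dddddddd
dddddddd
7) dddddddd
dddddddd
dddddddd
dddA>ddd
dddAdAdd
ddddAAdd
dddddddd
dddddddd
8) dddddddd
dddddddd
dddddddd
dddAAddd
dddAvAdd
ddddAAdd
dddddddd
dddddddd
9) dddddddd
dddddddd
dddddddd
dddAAddd
ddd<AAdd
ddddAAdd
dddddddd
dddddddd
10) dddddddd
dddddddd
dddddddd
dddAAddd
ddddAAdd
dddvAAdd
dddddddd
dddddddd
11) dddddddd
dddddddd
dddddddd
dddAAddd
ddddAAdd
dd<AAAdd
dddddddd
dddddddd
12) dddddddd
dddddddd
dddddddd
dddAAddd
dd^dAAdd
ddAAAAdd
dddddddd
dddddddd
13) dddddddd
dddddddd
dddddddd
dddAAddd
ddA>AAdd
ddAAAAdd
dddddddd
dddddddd
14) dddddddd
dddddddd
dddddddd
dddAAddd
ddAAAAdd
ddAvAAdd
dddddddd
dddddddd
15) dddddddd
dddddddd
dddddddd
dddAAddd
ddAAAAdd
ddAd>Add
dddddddd
dddddddd
16) dddddddd
dddddddd
dddddddd
dddAAddd
ddAA^Add
ddAddAdd
dddddddd
dddddddd
17) dddddddd
dddddddd
dddddddd
dddAAddd
ddA<dAdd
ddAddAdd
dddddddd
dddddddd
18) dddddddd
dddddddd
dddddddd
dddAAddd
ddAddAdd
ddAvdAdd
dddddddd
dddddddd
19) dddddddd
dddddddd
dddddddd
dddAAddd
ddAddAdd
dd<AdAdd
dddddddd
dddddddd
20) dddddddd
dddddddd
dddddddd
dddAAddd
ddAddAdd
dddAdAdd
ddvddddd
dddddddd
21) dddddddd
dddddddd
dddddddd
dddAAddd
ddAddAdd
dddAdAdd
d<Addddd
dddddddd
22) dddddddd
dddddddd
dddddddd
dddAAddd
ddAddAdd
d^dAdAdd
dAAddddd
dddddddd
23) dddddddd
dddddddd
dddddddd
dddAAddd
ddAddAdd
dA>AdAdd
dAAddddd
dddddddd
24) dddddddd
dddddddd
dddddddd
dddAAddd
ddAddAdd
dAAAdAdd
dAvddddd
dddddddd
25) dddddddd
dddddddd
dddddddd
dddAAddd
ddAddAdd
dAAAdAdd
dAd>dddd
dddddddd
26) dddddddd
dddddddd
dddddddd
dddAAddd
ddAddAdd
dAAAdAdd
dAdAdddd
dddvdddd
27) dddddddd
dddddddd
dddddddd
dddAAddd
ddAddAdd
dAAAdAdd
dAdAdddd
dd<Adddd
28) dddddddd
dddddddd
dddddddd
dddAAddd
ddAddAdd
dAAAdAdd
dA^Adddd
ddAAdddd
29) dddddddd
dddddddd
dddddddd
dddAAddd
ddAddAdd
dAAAdAdd
dAA>dddd
ddAAdddd
30) dddddddd
dddddddd
dddddddd
dddAAddd
ddAddAdd
dAA^dAdd
dAAddddd
ddAAdddd
31) dddddddd
dddddddd
dddddddd
dddAAddd
ddAddAdd
dA<ddAdd
dAAddddd
ddAAdddd
32) dddddddd
dddddddd
dddddddd
dddAAddd
ddAddAdd
dAdddAdd
dAvddddd
ddAAdddd
33) dddddddd
dddddddd
dddddddd
dddAAddd
ddAddAdd
dAdddAdd
dAd>dddd
ddAAdddd
34) dddddddd
dddddddd
dddddddd
dddAAddd
ddAddAdd
dAdddAdd
dAdAdddd
ddAvdddd
35) dddddddd
dddddddd
dddddddd
dddAAddd
ddAddAdd
dAdddAdd
dAdAdddd
ddAd>ddd
36) ddddvddd
dddddddd
dddddddd
dddAAddd
ddAddAdd
dAdddAdd
dAdAdddd
ddAdAddd
37) ddd<Addd
dddddddd
dddddddd
dddAAddd
ddAddAdd
dAdddAdd
dAdAdddd
ddAdAddd
38) dddAAddd
dddddddd
dddddddd
dddAAddd
ddAddAdd
dAdddAdd
dAdAdddd
ddA^Addd
39) dddAAddd
dddddddd
dddddddd
dddAAddd
ddAddAdd
dAdddAdd
dAdAdddd
ddAA>ddd
40) dddAAddd
dddddddd
dddddddd
dddAAddd
ddAddAdd
dAdddAdd
dAdA^ddd
ddAAdddd

1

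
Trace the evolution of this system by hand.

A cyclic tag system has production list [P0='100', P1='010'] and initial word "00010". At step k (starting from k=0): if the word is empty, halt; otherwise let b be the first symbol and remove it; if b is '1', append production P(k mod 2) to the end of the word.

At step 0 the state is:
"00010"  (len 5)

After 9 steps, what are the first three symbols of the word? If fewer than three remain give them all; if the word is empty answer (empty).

001

t=0: "00010"  (len 5)
t=1: "0010"  (len 4)
t=2: "010"  (len 3)
t=3: "10"  (len 2)
t=4: "0010"  (len 4)
t=5: "010"  (len 3)
t=6: "10"  (len 2)
t=7: "0100"  (len 4)
t=8: "100"  (len 3)
t=9: "00100"  (len 5)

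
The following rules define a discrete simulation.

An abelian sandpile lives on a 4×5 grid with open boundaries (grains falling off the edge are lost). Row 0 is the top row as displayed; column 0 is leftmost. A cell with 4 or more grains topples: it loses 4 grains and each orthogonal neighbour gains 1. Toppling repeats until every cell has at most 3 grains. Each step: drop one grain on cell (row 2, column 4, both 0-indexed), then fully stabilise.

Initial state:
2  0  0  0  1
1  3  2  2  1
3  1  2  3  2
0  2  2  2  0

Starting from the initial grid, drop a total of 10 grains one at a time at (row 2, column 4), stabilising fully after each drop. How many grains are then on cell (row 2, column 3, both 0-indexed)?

3

step 0: 2  0  0  0  1
1  3  2  2  1
3  1  2  3  2
0  2  2  2  0
step 1: 2  0  0  0  1
1  3  2  2  1
3  1  2  3  3
0  2  2  2  0
step 2: 2  0  0  0  1
1  3  2  3  2
3  1  3  0  1
0  2  2  3  1
step 3: 2  0  0  0  1
1  3  2  3  2
3  1  3  0  2
0  2  2  3  1
step 4: 2  0  0  0  1
1  3  2  3  2
3  1  3  0  3
0  2  2  3  1
step 5: 2  0  0  0  1
1  3  2  3  3
3  1  3  1  0
0  2  2  3  2
step 6: 2  0  0  0  1
1  3  2  3  3
3  1  3  1  1
0  2  2  3  2
step 7: 2  0  0  0  1
1  3  2  3  3
3  1  3  1  2
0  2  2  3  2
step 8: 2  0  0  0  1
1  3  2  3  3
3  1  3  1  3
0  2  2  3  2
step 9: 2  0  0  1  2
1  3  3  0  1
3  1  3  3  1
0  2  2  3  3
step 10: 2  0  0  1  2
1  3  3  0  1
3  1  3  3  2
0  2  2  3  3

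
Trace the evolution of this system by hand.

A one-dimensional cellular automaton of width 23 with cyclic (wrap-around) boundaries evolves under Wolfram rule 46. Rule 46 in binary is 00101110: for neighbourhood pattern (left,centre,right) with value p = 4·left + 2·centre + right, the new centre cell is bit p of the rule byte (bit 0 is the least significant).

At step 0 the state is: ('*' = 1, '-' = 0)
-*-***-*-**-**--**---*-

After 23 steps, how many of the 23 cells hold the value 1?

[0] -*-***-*-**-**--**---*-
[1] ****--****-**--**---**-
[2] *----**---**--**---**-*
[3] ----**---**--**---**-**
[4] ---**---**--**---**-**-
[5] --**---**--**---**-**--
[6] -**---**--**---**-**---
[7] **---**--**---**-**----
[8] *---**--**---**-**----*
[9] ---**--**---**-**----**
[10] --**--**---**-**----**-
[11] -**--**---**-**----**--
[12] **--**---**-**----**---
[13] *--**---**-**----**---*
[14] --**---**-**----**---**
[15] -**---**-**----**---**-
[16] **---**-**----**---**--
[17] *---**-**----**---**--*
[18] ---**-**----**---**--**
[19] --**-**----**---**--**-
[20] -**-**----**---**--**--
[21] **-**----**---**--**---
[22] *-**----**---**--**---*
[23] -**----**---**--**---**

10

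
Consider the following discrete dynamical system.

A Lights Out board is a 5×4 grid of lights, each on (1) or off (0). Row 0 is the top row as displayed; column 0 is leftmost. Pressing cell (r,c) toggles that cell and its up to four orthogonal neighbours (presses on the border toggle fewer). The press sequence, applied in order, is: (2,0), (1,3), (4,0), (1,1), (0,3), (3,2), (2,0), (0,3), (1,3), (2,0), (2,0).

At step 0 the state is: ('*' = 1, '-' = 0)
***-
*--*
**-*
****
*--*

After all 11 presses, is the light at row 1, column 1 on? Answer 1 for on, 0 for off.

0) ***-
*--*
**-*
****
*--*
1) ***-
---*
---*
-***
*--*
2) ****
--*-
----
-***
*--*
3) ****
--*-
----
****
-*-*
4) *-**
**--
-*--
****
-*-*
5) *---
**-*
-*--
****
-*-*
6) *---
**-*
-**-
*---
-***
7) *---
-*-*
*-*-
----
-***
8) *-**
-*--
*-*-
----
-***
9) *-*-
-***
*-**
----
-***
10) *-*-
****
-***
*---
-***
11) *-*-
-***
*-**
----
-***

1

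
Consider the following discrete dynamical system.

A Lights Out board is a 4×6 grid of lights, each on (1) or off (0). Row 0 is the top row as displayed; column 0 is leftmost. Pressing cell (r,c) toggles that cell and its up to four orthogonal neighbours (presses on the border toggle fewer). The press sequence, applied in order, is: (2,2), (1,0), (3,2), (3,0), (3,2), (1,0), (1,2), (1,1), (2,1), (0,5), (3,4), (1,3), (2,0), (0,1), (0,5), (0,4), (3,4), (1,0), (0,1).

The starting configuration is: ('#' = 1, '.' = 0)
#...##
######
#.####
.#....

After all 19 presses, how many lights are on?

13

step 0: #...##
######
#.####
.#....
step 1: #...##
##.###
##..##
.##...
step 2: ....##
...###
.#..##
.##...
step 3: ....##
...###
.##.##
...#..
step 4: ....##
...###
###.##
##.#..
step 5: ....##
...###
##..##
#.#...
step 6: #...##
##.###
.#..##
#.#...
step 7: #.#.##
#.#.##
.##.##
#.#...
step 8: ###.##
.#..##
..#.##
#.#...
step 9: ###.##
....##
##..##
###...
step 10: ###...
....#.
##..##
###...
step 11: ###...
....#.
##...#
######
step 12: ####..
..##..
##.#.#
######
step 13: ####..
#.##..
...#.#
.#####
step 14: ...#..
####..
...#.#
.#####
step 15: ...###
####.#
...#.#
.#####
step 16: ......
######
...#.#
.#####
step 17: ......
######
...###
.##...
step 18: #.....
..####
#..###
.##...
step 19: .##...
.#####
#..###
.##...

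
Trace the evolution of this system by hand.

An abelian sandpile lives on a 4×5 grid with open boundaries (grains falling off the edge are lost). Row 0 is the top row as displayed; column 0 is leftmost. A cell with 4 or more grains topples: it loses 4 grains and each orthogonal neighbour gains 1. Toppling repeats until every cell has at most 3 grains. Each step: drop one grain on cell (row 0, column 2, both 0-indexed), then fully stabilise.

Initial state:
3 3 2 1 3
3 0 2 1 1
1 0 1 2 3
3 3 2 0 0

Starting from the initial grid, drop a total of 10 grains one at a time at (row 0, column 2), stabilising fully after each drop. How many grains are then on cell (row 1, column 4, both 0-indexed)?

2

k=0  3 3 2 1 3
3 0 2 1 1
1 0 1 2 3
3 3 2 0 0
k=1  3 3 3 1 3
3 0 2 1 1
1 0 1 2 3
3 3 2 0 0
k=2  1 1 1 2 3
0 2 3 1 1
2 0 1 2 3
3 3 2 0 0
k=3  1 1 2 2 3
0 2 3 1 1
2 0 1 2 3
3 3 2 0 0
k=4  1 1 3 2 3
0 2 3 1 1
2 0 1 2 3
3 3 2 0 0
k=5  1 2 1 3 3
0 3 0 2 1
2 0 2 2 3
3 3 2 0 0
k=6  1 2 2 3 3
0 3 0 2 1
2 0 2 2 3
3 3 2 0 0
k=7  1 2 3 3 3
0 3 0 2 1
2 0 2 2 3
3 3 2 0 0
k=8  1 3 1 1 0
0 3 1 3 2
2 0 2 2 3
3 3 2 0 0
k=9  1 3 2 1 0
0 3 1 3 2
2 0 2 2 3
3 3 2 0 0
k=10  1 3 3 1 0
0 3 1 3 2
2 0 2 2 3
3 3 2 0 0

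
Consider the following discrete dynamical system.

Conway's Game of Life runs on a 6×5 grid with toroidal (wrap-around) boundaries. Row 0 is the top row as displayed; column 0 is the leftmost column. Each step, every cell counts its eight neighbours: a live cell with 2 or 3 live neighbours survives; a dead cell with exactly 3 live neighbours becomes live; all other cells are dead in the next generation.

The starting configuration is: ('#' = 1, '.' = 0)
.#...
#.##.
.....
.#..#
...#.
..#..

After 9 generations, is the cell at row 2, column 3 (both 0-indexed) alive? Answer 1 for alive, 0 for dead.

t=0: .#...
#.##.
.....
.#..#
...#.
..#..
t=1: .#.#.
.##..
#####
.....
..##.
..#..
t=2: .#.#.
.....
#..##
#....
..##.
.#...
t=3: ..#..
#.##.
#...#
###..
.##..
.#.#.
t=4: ....#
#.##.
.....
..###
...#.
.#.#.
t=5: ##..#
...##
.#...
..###
.....
..###
t=6: .#...
.####
#....
..##.
.....
.####
t=7: .....
.####
#....
.....
.#..#
####.
t=8: .....
#####
#####
#....
.#.##
#####
t=9: .....
.....
.....
.....
.....
.#...

0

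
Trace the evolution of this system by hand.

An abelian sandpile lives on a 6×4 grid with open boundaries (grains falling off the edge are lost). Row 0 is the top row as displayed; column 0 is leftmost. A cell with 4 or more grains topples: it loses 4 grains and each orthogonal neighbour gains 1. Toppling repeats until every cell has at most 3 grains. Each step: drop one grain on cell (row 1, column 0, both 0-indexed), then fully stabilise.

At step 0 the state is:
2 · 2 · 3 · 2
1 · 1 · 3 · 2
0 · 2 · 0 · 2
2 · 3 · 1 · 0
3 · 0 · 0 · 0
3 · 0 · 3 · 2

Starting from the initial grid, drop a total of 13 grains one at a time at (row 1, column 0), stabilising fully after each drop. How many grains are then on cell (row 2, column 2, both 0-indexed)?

k=0  2 · 2 · 3 · 2
1 · 1 · 3 · 2
0 · 2 · 0 · 2
2 · 3 · 1 · 0
3 · 0 · 0 · 0
3 · 0 · 3 · 2
k=1  2 · 2 · 3 · 2
2 · 1 · 3 · 2
0 · 2 · 0 · 2
2 · 3 · 1 · 0
3 · 0 · 0 · 0
3 · 0 · 3 · 2
k=2  2 · 2 · 3 · 2
3 · 1 · 3 · 2
0 · 2 · 0 · 2
2 · 3 · 1 · 0
3 · 0 · 0 · 0
3 · 0 · 3 · 2
k=3  3 · 2 · 3 · 2
0 · 2 · 3 · 2
1 · 2 · 0 · 2
2 · 3 · 1 · 0
3 · 0 · 0 · 0
3 · 0 · 3 · 2
k=4  3 · 2 · 3 · 2
1 · 2 · 3 · 2
1 · 2 · 0 · 2
2 · 3 · 1 · 0
3 · 0 · 0 · 0
3 · 0 · 3 · 2
k=5  3 · 2 · 3 · 2
2 · 2 · 3 · 2
1 · 2 · 0 · 2
2 · 3 · 1 · 0
3 · 0 · 0 · 0
3 · 0 · 3 · 2
k=6  3 · 2 · 3 · 2
3 · 2 · 3 · 2
1 · 2 · 0 · 2
2 · 3 · 1 · 0
3 · 0 · 0 · 0
3 · 0 · 3 · 2
k=7  0 · 3 · 3 · 2
1 · 3 · 3 · 2
2 · 2 · 0 · 2
2 · 3 · 1 · 0
3 · 0 · 0 · 0
3 · 0 · 3 · 2
k=8  0 · 3 · 3 · 2
2 · 3 · 3 · 2
2 · 2 · 0 · 2
2 · 3 · 1 · 0
3 · 0 · 0 · 0
3 · 0 · 3 · 2
k=9  0 · 3 · 3 · 2
3 · 3 · 3 · 2
2 · 2 · 0 · 2
2 · 3 · 1 · 0
3 · 0 · 0 · 0
3 · 0 · 3 · 2
k=10  2 · 1 · 1 · 3
1 · 2 · 1 · 3
3 · 3 · 1 · 2
2 · 3 · 1 · 0
3 · 0 · 0 · 0
3 · 0 · 3 · 2
k=11  2 · 1 · 1 · 3
2 · 2 · 1 · 3
3 · 3 · 1 · 2
2 · 3 · 1 · 0
3 · 0 · 0 · 0
3 · 0 · 3 · 2
k=12  2 · 1 · 1 · 3
3 · 2 · 1 · 3
3 · 3 · 1 · 2
2 · 3 · 1 · 0
3 · 0 · 0 · 0
3 · 0 · 3 · 2
k=13  3 · 2 · 1 · 3
2 · 0 · 2 · 3
2 · 2 · 2 · 2
1 · 1 · 2 · 0
1 · 2 · 0 · 0
0 · 1 · 3 · 2

2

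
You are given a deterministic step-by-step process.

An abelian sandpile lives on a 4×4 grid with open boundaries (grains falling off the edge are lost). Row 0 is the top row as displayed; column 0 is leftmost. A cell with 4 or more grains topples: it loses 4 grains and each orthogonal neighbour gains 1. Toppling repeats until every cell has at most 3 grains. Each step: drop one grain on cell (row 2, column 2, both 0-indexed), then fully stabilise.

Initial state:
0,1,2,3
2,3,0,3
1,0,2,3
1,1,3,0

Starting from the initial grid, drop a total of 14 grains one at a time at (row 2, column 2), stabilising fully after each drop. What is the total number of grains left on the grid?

27

[0] 0,1,2,3
2,3,0,3
1,0,2,3
1,1,3,0
[1] 0,1,2,3
2,3,0,3
1,0,3,3
1,1,3,0
[2] 0,1,3,0
2,3,2,1
1,1,2,1
1,2,0,2
[3] 0,1,3,0
2,3,2,1
1,1,3,1
1,2,0,2
[4] 0,1,3,0
2,3,3,1
1,2,0,2
1,2,1,2
[5] 0,1,3,0
2,3,3,1
1,2,1,2
1,2,1,2
[6] 0,1,3,0
2,3,3,1
1,2,2,2
1,2,1,2
[7] 0,1,3,0
2,3,3,1
1,2,3,2
1,2,1,2
[8] 0,3,0,1
3,1,2,2
2,0,2,3
1,3,2,2
[9] 0,3,0,1
3,1,2,2
2,0,3,3
1,3,2,2
[10] 0,3,0,1
3,1,3,3
2,1,1,0
1,3,3,3
[11] 0,3,0,1
3,1,3,3
2,1,2,0
1,3,3,3
[12] 0,3,0,1
3,1,3,3
2,1,3,0
1,3,3,3
[13] 0,3,1,2
3,2,1,0
2,3,2,3
2,0,2,0
[14] 0,3,1,2
3,2,1,0
2,3,3,3
2,0,2,0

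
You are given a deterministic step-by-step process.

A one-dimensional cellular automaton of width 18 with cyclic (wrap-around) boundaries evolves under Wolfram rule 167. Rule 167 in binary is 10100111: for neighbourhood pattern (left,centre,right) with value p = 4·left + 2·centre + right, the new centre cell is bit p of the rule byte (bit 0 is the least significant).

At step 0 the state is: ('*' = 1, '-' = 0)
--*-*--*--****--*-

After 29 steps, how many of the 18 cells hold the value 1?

13

0) --*-*--*--****--*-
1) *****-**-*-**--**-
2) -***-*--***---*--*
3) *-*-**-*-*--***-**
4) -***--****-*-*-*-*
5) *-*--*-**-********
6) -**-***--*-*******
7) *--*-*--***-*****-
8) *-****-*-*-*-***-*
9) -*-**-*******-*-*-
10) ***--*-*****-****-
11) -*--***-***-*-**-*
12) **-*-*-*-*-***--**
13) *-*********-*--*-*
14) -*-*******-**-***-
15) ***-*****-*--*-*--
16) -*-*-***-**-****-*
17) *****-*-*--*-**-**
18) ****-****-***--*-*
19) ***-*-**-*-*--***-
20) -*-***--****-*-*-*
21) ***-*--*-**-******
22) **-**-***--*-*****
23) *-*--*-*--***-****
24) -**-****-*-*-*-***
25) *--*-**-*******-*-
26) *-***--*-*****-***
27) -*-*--***-***-*-**
28) ****-*-*-*-*-***--
29) -**-*********-*--*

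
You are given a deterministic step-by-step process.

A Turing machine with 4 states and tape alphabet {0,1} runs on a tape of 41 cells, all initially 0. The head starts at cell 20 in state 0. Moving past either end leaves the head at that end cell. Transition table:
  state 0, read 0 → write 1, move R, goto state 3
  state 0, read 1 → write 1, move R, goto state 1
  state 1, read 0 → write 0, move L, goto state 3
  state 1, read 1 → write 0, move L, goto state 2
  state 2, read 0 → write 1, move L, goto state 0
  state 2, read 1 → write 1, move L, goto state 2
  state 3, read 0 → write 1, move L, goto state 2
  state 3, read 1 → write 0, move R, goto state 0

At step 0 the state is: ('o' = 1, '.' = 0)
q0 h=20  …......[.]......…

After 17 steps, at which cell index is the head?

step 0: q0 h=20  …......[.]......…
step 1: q3 h=21  ….....o[.]......…
step 2: q2 h=20  …......[o]o.....…
step 3: q2 h=19  …......[.]oo....…
step 4: q0 h=18  …......[.]ooo...…
step 5: q3 h=19  ….....o[o]oo....…
step 6: q0 h=20  …....o.[o]o.....…
step 7: q1 h=21  …...o.o[o]......…
step 8: q2 h=20  …....o.[o]......…
step 9: q2 h=19  ….....o[.]o.....…
step 10: q0 h=18  …......[o]oo....…
step 11: q1 h=19  ….....o[o]o.....…
step 12: q2 h=18  …......[o].o....…
step 13: q2 h=17  …......[.]o.o...…
step 14: q0 h=16  …......[.]oo.o..…
step 15: q3 h=17  ….....o[o]o.o...…
step 16: q0 h=18  …....o.[o].o....…
step 17: q1 h=19  …...o.o[.]o.....…

19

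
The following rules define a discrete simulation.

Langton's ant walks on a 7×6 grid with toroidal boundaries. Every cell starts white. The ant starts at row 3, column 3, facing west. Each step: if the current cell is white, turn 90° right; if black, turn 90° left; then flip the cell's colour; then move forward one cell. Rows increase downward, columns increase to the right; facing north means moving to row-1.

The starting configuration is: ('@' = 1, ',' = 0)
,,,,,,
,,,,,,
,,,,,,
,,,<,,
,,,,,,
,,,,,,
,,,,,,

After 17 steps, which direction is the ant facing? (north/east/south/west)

south

t=0: ,,,,,,
,,,,,,
,,,,,,
,,,<,,
,,,,,,
,,,,,,
,,,,,,
t=1: ,,,,,,
,,,,,,
,,,^,,
,,,@,,
,,,,,,
,,,,,,
,,,,,,
t=2: ,,,,,,
,,,,,,
,,,@>,
,,,@,,
,,,,,,
,,,,,,
,,,,,,
t=3: ,,,,,,
,,,,,,
,,,@@,
,,,@v,
,,,,,,
,,,,,,
,,,,,,
t=4: ,,,,,,
,,,,,,
,,,@@,
,,,<@,
,,,,,,
,,,,,,
,,,,,,
t=5: ,,,,,,
,,,,,,
,,,@@,
,,,,@,
,,,v,,
,,,,,,
,,,,,,
t=6: ,,,,,,
,,,,,,
,,,@@,
,,,,@,
,,<@,,
,,,,,,
,,,,,,
t=7: ,,,,,,
,,,,,,
,,,@@,
,,^,@,
,,@@,,
,,,,,,
,,,,,,
t=8: ,,,,,,
,,,,,,
,,,@@,
,,@>@,
,,@@,,
,,,,,,
,,,,,,
t=9: ,,,,,,
,,,,,,
,,,@@,
,,@@@,
,,@v,,
,,,,,,
,,,,,,
t=10: ,,,,,,
,,,,,,
,,,@@,
,,@@@,
,,@,>,
,,,,,,
,,,,,,
t=11: ,,,,,,
,,,,,,
,,,@@,
,,@@@,
,,@,@,
,,,,v,
,,,,,,
t=12: ,,,,,,
,,,,,,
,,,@@,
,,@@@,
,,@,@,
,,,<@,
,,,,,,
t=13: ,,,,,,
,,,,,,
,,,@@,
,,@@@,
,,@^@,
,,,@@,
,,,,,,
t=14: ,,,,,,
,,,,,,
,,,@@,
,,@@@,
,,@@>,
,,,@@,
,,,,,,
t=15: ,,,,,,
,,,,,,
,,,@@,
,,@@^,
,,@@,,
,,,@@,
,,,,,,
t=16: ,,,,,,
,,,,,,
,,,@@,
,,@<,,
,,@@,,
,,,@@,
,,,,,,
t=17: ,,,,,,
,,,,,,
,,,@@,
,,@,,,
,,@v,,
,,,@@,
,,,,,,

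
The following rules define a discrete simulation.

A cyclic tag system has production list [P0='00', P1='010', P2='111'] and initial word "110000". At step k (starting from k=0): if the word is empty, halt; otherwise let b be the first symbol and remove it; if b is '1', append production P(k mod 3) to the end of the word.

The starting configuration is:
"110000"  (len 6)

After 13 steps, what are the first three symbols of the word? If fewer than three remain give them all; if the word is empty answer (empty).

k=0  "110000"  (len 6)
k=1  "1000000"  (len 7)
k=2  "000000010"  (len 9)
k=3  "00000010"  (len 8)
k=4  "0000010"  (len 7)
k=5  "000010"  (len 6)
k=6  "00010"  (len 5)
k=7  "0010"  (len 4)
k=8  "010"  (len 3)
k=9  "10"  (len 2)
k=10  "000"  (len 3)
k=11  "00"  (len 2)
k=12  "0"  (len 1)
k=13  (halted — word empty)

(empty)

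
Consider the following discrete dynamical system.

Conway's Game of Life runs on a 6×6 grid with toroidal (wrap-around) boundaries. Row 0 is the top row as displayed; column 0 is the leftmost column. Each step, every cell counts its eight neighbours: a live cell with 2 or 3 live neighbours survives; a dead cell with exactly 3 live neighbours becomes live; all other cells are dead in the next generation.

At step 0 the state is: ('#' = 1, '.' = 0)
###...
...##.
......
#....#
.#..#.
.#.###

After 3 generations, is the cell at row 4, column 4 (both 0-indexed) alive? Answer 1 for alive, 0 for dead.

0

t=0: ###...
...##.
......
#....#
.#..#.
.#.###
t=1: ##....
.###..
....##
#....#
.###..
...###
t=2: ##...#
.#####
.#####
####.#
.###..
...###
t=3: .#....
......
......
.....#
......
...#.#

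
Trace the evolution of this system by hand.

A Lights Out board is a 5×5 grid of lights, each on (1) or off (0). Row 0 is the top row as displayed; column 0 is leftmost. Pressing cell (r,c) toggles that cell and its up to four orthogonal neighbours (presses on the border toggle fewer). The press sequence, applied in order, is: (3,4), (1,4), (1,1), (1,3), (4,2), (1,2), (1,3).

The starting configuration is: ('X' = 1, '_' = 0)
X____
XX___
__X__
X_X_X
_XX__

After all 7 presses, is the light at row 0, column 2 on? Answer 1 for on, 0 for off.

0) X____
XX___
__X__
X_X_X
_XX__
1) X____
XX___
__X_X
X_XX_
_XX_X
2) X___X
XX_XX
__X__
X_XX_
_XX_X
3) XX__X
__XXX
_XX__
X_XX_
_XX_X
4) XX_XX
_____
_XXX_
X_XX_
_XX_X
5) XX_XX
_____
_XXX_
X__X_
___XX
6) XXXXX
_XXX_
_X_X_
X__X_
___XX
7) XXX_X
_X__X
_X___
X__X_
___XX

1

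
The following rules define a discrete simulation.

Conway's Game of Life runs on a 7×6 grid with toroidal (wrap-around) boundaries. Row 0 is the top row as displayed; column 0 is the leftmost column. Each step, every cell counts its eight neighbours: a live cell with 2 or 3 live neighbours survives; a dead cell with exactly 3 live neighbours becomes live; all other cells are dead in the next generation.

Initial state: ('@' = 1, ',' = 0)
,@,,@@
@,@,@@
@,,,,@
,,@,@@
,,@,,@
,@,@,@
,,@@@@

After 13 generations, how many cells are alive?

0) ,@,,@@
@,@,@@
@,,,,@
,,@,@@
,,@,,@
,@,@,@
,,@@@@
1) ,@,,,,
,,,@,,
,,,,,,
,@,@@,
,@@,,@
,@,,,@
,@,,,,
2) ,,@,,,
,,,,,,
,,@@@,
@@,@@,
,@,@,@
,@,,,,
,@@,,,
3) ,@@,,,
,,@,,,
,@@,@@
@@,,,,
,@,@,@
,@,,,,
,@@,,,
4) ,,,@,,
@,,,,,
,,@@,@
,,,@,,
,@,,,,
,@,,,,
@,,,,,
5) ,,,,,,
,,@@@,
,,@@@,
,,,@@,
,,@,,,
@@,,,,
,,,,,,
6) ,,,@,,
,,@,@,
,,,,,@
,,,,@,
,@@@,,
,@,,,,
,,,,,,
7) ,,,@,,
,,,@@,
,,,@@@
,,@@@,
,@@@,,
,@,,,,
,,,,,,
8) ,,,@@,
,,@,,@
,,,,,@
,@,,,@
,@,,@,
,@,,,,
,,,,,,
9) ,,,@@,
,,,@,@
,,,,@@
,,,,@@
,@@,,,
,,,,,,
,,,,,,
10) ,,,@@,
,,,@,@
@,,@,,
@,,@@@
,,,,,,
,,,,,,
,,,,,,
11) ,,,@@,
,,@@,@
@,@@,,
@,,@@@
,,,,@@
,,,,,,
,,,,,,
12) ,,@@@,
,@,,,@
@,,,,,
@@@,,,
@,,@,,
,,,,,,
,,,,,,
13) ,,@@@,
@@@@@@
,,@,,@
@,@,,@
@,@,,,
,,,,,,
,,,@,,

17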